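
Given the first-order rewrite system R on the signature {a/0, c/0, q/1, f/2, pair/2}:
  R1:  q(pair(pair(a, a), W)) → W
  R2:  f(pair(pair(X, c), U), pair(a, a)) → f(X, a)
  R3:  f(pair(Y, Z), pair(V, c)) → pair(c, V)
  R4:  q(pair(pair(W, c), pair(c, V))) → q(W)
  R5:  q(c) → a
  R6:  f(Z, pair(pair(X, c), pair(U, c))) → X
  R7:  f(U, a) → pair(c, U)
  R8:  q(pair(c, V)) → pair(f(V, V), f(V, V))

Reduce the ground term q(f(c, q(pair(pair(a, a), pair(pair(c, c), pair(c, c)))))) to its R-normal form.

a

1. q(f(c, q(pair(pair(a, a), pair(pair(c, c), pair(c, c))))))  →  q(f(c, pair(pair(c, c), pair(c, c))))   [R1 at 1.2]
2. q(f(c, pair(pair(c, c), pair(c, c))))  →  q(c)   [R6 at 1]
3. q(c)  →  a   [R5 at ε]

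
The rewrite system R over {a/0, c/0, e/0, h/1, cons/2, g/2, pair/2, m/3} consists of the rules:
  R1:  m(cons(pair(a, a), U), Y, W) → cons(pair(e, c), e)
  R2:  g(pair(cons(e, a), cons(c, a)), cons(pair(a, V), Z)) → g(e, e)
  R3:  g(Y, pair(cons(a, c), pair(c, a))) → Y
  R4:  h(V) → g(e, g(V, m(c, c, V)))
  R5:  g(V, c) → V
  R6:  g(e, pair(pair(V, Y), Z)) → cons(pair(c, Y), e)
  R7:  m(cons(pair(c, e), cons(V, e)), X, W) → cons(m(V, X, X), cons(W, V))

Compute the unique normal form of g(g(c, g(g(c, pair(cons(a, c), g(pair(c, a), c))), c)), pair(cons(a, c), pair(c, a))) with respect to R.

c

1. g(g(c, g(g(c, pair(cons(a, c), g(pair(c, a), c))), c)), pair(cons(a, c), pair(c, a)))  →  g(c, g(g(c, pair(cons(a, c), g(pair(c, a), c))), c))   [R3 at ε]
2. g(c, g(g(c, pair(cons(a, c), g(pair(c, a), c))), c))  →  g(c, g(c, pair(cons(a, c), g(pair(c, a), c))))   [R5 at 2]
3. g(c, g(c, pair(cons(a, c), g(pair(c, a), c))))  →  g(c, g(c, pair(cons(a, c), pair(c, a))))   [R5 at 2.2.2]
4. g(c, g(c, pair(cons(a, c), pair(c, a))))  →  g(c, c)   [R3 at 2]
5. g(c, c)  →  c   [R5 at ε]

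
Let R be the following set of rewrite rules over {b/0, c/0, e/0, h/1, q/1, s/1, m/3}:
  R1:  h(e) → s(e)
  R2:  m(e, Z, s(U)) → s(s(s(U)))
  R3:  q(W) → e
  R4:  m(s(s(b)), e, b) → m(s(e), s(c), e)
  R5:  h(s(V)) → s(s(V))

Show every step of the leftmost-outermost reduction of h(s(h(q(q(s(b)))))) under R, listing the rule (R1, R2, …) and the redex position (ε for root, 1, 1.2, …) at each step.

1. h(s(h(q(q(s(b))))))  →  s(s(h(q(q(s(b))))))   [R5 at ε]
2. s(s(h(q(q(s(b))))))  →  s(s(h(e)))   [R3 at 1.1.1]
3. s(s(h(e)))  →  s(s(s(e)))   [R1 at 1.1]

s(s(s(e)))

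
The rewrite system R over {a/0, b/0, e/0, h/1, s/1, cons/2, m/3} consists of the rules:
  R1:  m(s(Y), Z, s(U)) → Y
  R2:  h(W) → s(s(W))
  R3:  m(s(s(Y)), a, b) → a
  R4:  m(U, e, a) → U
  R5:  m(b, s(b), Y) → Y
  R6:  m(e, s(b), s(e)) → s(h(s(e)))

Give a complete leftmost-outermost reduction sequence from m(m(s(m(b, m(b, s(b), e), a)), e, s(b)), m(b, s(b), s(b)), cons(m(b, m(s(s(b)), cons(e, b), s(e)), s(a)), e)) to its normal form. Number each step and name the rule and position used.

cons(s(a), e)

1. m(m(s(m(b, m(b, s(b), e), a)), e, s(b)), m(b, s(b), s(b)), cons(m(b, m(s(s(b)), cons(e, b), s(e)), s(a)), e))  →  m(m(b, m(b, s(b), e), a), m(b, s(b), s(b)), cons(m(b, m(s(s(b)), cons(e, b), s(e)), s(a)), e))   [R1 at 1]
2. m(m(b, m(b, s(b), e), a), m(b, s(b), s(b)), cons(m(b, m(s(s(b)), cons(e, b), s(e)), s(a)), e))  →  m(m(b, e, a), m(b, s(b), s(b)), cons(m(b, m(s(s(b)), cons(e, b), s(e)), s(a)), e))   [R5 at 1.2]
3. m(m(b, e, a), m(b, s(b), s(b)), cons(m(b, m(s(s(b)), cons(e, b), s(e)), s(a)), e))  →  m(b, m(b, s(b), s(b)), cons(m(b, m(s(s(b)), cons(e, b), s(e)), s(a)), e))   [R4 at 1]
4. m(b, m(b, s(b), s(b)), cons(m(b, m(s(s(b)), cons(e, b), s(e)), s(a)), e))  →  m(b, s(b), cons(m(b, m(s(s(b)), cons(e, b), s(e)), s(a)), e))   [R5 at 2]
5. m(b, s(b), cons(m(b, m(s(s(b)), cons(e, b), s(e)), s(a)), e))  →  cons(m(b, m(s(s(b)), cons(e, b), s(e)), s(a)), e)   [R5 at ε]
6. cons(m(b, m(s(s(b)), cons(e, b), s(e)), s(a)), e)  →  cons(m(b, s(b), s(a)), e)   [R1 at 1.2]
7. cons(m(b, s(b), s(a)), e)  →  cons(s(a), e)   [R5 at 1]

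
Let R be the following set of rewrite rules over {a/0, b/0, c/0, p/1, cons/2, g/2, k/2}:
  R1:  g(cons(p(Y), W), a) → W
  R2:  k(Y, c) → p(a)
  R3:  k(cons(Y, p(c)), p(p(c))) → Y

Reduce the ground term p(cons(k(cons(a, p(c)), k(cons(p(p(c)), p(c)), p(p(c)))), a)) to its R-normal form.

p(cons(a, a))

1. p(cons(k(cons(a, p(c)), k(cons(p(p(c)), p(c)), p(p(c)))), a))  →  p(cons(k(cons(a, p(c)), p(p(c))), a))   [R3 at 1.1.2]
2. p(cons(k(cons(a, p(c)), p(p(c))), a))  →  p(cons(a, a))   [R3 at 1.1]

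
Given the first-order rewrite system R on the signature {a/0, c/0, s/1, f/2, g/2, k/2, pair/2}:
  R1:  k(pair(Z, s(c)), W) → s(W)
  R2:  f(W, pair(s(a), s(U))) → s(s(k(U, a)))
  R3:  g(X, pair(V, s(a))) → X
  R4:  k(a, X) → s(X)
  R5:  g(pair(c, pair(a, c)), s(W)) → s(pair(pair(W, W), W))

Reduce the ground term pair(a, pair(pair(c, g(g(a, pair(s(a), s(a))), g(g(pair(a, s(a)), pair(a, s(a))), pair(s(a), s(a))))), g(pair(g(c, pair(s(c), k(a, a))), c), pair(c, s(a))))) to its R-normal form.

pair(a, pair(pair(c, a), pair(c, c)))

1. pair(a, pair(pair(c, g(g(a, pair(s(a), s(a))), g(g(pair(a, s(a)), pair(a, s(a))), pair(s(a), s(a))))), g(pair(g(c, pair(s(c), k(a, a))), c), pair(c, s(a)))))  →  pair(a, pair(pair(c, g(a, g(g(pair(a, s(a)), pair(a, s(a))), pair(s(a), s(a))))), g(pair(g(c, pair(s(c), k(a, a))), c), pair(c, s(a)))))   [R3 at 2.1.2.1]
2. pair(a, pair(pair(c, g(a, g(g(pair(a, s(a)), pair(a, s(a))), pair(s(a), s(a))))), g(pair(g(c, pair(s(c), k(a, a))), c), pair(c, s(a)))))  →  pair(a, pair(pair(c, g(a, g(pair(a, s(a)), pair(a, s(a))))), g(pair(g(c, pair(s(c), k(a, a))), c), pair(c, s(a)))))   [R3 at 2.1.2.2]
3. pair(a, pair(pair(c, g(a, g(pair(a, s(a)), pair(a, s(a))))), g(pair(g(c, pair(s(c), k(a, a))), c), pair(c, s(a)))))  →  pair(a, pair(pair(c, g(a, pair(a, s(a)))), g(pair(g(c, pair(s(c), k(a, a))), c), pair(c, s(a)))))   [R3 at 2.1.2.2]
4. pair(a, pair(pair(c, g(a, pair(a, s(a)))), g(pair(g(c, pair(s(c), k(a, a))), c), pair(c, s(a)))))  →  pair(a, pair(pair(c, a), g(pair(g(c, pair(s(c), k(a, a))), c), pair(c, s(a)))))   [R3 at 2.1.2]
5. pair(a, pair(pair(c, a), g(pair(g(c, pair(s(c), k(a, a))), c), pair(c, s(a)))))  →  pair(a, pair(pair(c, a), pair(g(c, pair(s(c), k(a, a))), c)))   [R3 at 2.2]
6. pair(a, pair(pair(c, a), pair(g(c, pair(s(c), k(a, a))), c)))  →  pair(a, pair(pair(c, a), pair(g(c, pair(s(c), s(a))), c)))   [R4 at 2.2.1.2.2]
7. pair(a, pair(pair(c, a), pair(g(c, pair(s(c), s(a))), c)))  →  pair(a, pair(pair(c, a), pair(c, c)))   [R3 at 2.2.1]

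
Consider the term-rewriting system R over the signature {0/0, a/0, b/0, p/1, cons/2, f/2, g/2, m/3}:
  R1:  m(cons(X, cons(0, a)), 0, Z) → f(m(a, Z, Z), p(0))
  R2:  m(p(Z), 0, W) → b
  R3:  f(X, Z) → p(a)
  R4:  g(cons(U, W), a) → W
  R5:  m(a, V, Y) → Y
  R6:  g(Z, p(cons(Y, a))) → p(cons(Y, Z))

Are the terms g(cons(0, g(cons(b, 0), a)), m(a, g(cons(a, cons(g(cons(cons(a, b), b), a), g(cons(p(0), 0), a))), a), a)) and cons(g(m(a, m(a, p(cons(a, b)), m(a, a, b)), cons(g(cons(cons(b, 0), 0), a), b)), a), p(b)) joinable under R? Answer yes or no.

Reduce t₁ = g(cons(0, g(cons(b, 0), a)), m(a, g(cons(a, cons(g(cons(cons(a, b), b), a), g(cons(p(0), 0), a))), a), a)):
1. g(cons(0, g(cons(b, 0), a)), m(a, g(cons(a, cons(g(cons(cons(a, b), b), a), g(cons(p(0), 0), a))), a), a))  →  g(cons(0, 0), m(a, g(cons(a, cons(g(cons(cons(a, b), b), a), g(cons(p(0), 0), a))), a), a))   [R4 at 1.2]
2. g(cons(0, 0), m(a, g(cons(a, cons(g(cons(cons(a, b), b), a), g(cons(p(0), 0), a))), a), a))  →  g(cons(0, 0), a)   [R5 at 2]
3. g(cons(0, 0), a)  →  0   [R4 at ε]

Reduce t₂ = cons(g(m(a, m(a, p(cons(a, b)), m(a, a, b)), cons(g(cons(cons(b, 0), 0), a), b)), a), p(b)):
1. cons(g(m(a, m(a, p(cons(a, b)), m(a, a, b)), cons(g(cons(cons(b, 0), 0), a), b)), a), p(b))  →  cons(g(cons(g(cons(cons(b, 0), 0), a), b), a), p(b))   [R5 at 1.1]
2. cons(g(cons(g(cons(cons(b, 0), 0), a), b), a), p(b))  →  cons(b, p(b))   [R4 at 1]

no — NF(t₁) = 0, NF(t₂) = cons(b, p(b))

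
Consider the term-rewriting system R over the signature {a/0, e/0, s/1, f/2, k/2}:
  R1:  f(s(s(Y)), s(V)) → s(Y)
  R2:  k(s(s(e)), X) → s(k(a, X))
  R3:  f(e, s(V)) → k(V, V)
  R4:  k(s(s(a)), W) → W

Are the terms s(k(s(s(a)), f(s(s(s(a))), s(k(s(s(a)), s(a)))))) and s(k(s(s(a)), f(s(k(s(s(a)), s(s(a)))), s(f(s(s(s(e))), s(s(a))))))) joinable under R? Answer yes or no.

Reduce t₁ = s(k(s(s(a)), f(s(s(s(a))), s(k(s(s(a)), s(a)))))):
1. s(k(s(s(a)), f(s(s(s(a))), s(k(s(s(a)), s(a))))))  →  s(f(s(s(s(a))), s(k(s(s(a)), s(a)))))   [R4 at 1]
2. s(f(s(s(s(a))), s(k(s(s(a)), s(a)))))  →  s(s(s(a)))   [R1 at 1]

Reduce t₂ = s(k(s(s(a)), f(s(k(s(s(a)), s(s(a)))), s(f(s(s(s(e))), s(s(a))))))):
1. s(k(s(s(a)), f(s(k(s(s(a)), s(s(a)))), s(f(s(s(s(e))), s(s(a)))))))  →  s(f(s(k(s(s(a)), s(s(a)))), s(f(s(s(s(e))), s(s(a))))))   [R4 at 1]
2. s(f(s(k(s(s(a)), s(s(a)))), s(f(s(s(s(e))), s(s(a))))))  →  s(f(s(s(s(a))), s(f(s(s(s(e))), s(s(a))))))   [R4 at 1.1.1]
3. s(f(s(s(s(a))), s(f(s(s(s(e))), s(s(a))))))  →  s(s(s(a)))   [R1 at 1]

yes — NF(t₁) = s(s(s(a))), NF(t₂) = s(s(s(a)))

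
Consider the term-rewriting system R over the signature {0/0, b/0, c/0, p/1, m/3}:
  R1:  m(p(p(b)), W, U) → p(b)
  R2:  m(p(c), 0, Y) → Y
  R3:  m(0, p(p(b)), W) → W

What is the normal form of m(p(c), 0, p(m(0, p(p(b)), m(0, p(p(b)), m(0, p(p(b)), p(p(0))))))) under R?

1. m(p(c), 0, p(m(0, p(p(b)), m(0, p(p(b)), m(0, p(p(b)), p(p(0)))))))  →  p(m(0, p(p(b)), m(0, p(p(b)), m(0, p(p(b)), p(p(0))))))   [R2 at ε]
2. p(m(0, p(p(b)), m(0, p(p(b)), m(0, p(p(b)), p(p(0))))))  →  p(m(0, p(p(b)), m(0, p(p(b)), p(p(0)))))   [R3 at 1]
3. p(m(0, p(p(b)), m(0, p(p(b)), p(p(0)))))  →  p(m(0, p(p(b)), p(p(0))))   [R3 at 1]
4. p(m(0, p(p(b)), p(p(0))))  →  p(p(p(0)))   [R3 at 1]

p(p(p(0)))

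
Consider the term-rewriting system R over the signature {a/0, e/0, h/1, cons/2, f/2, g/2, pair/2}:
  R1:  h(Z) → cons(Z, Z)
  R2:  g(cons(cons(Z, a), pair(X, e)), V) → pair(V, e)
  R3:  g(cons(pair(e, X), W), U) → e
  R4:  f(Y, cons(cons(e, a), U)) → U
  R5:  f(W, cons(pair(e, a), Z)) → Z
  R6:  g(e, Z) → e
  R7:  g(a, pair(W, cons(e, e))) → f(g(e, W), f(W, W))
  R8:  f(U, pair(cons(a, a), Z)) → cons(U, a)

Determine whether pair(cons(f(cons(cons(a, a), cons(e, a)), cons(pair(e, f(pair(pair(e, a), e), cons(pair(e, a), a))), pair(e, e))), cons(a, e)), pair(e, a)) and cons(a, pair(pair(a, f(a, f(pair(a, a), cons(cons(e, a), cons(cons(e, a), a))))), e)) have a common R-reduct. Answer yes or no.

no — NF(t₁) = pair(cons(pair(e, e), cons(a, e)), pair(e, a)), NF(t₂) = cons(a, pair(pair(a, a), e))

Reduce t₁ = pair(cons(f(cons(cons(a, a), cons(e, a)), cons(pair(e, f(pair(pair(e, a), e), cons(pair(e, a), a))), pair(e, e))), cons(a, e)), pair(e, a)):
1. pair(cons(f(cons(cons(a, a), cons(e, a)), cons(pair(e, f(pair(pair(e, a), e), cons(pair(e, a), a))), pair(e, e))), cons(a, e)), pair(e, a))  →  pair(cons(f(cons(cons(a, a), cons(e, a)), cons(pair(e, a), pair(e, e))), cons(a, e)), pair(e, a))   [R5 at 1.1.2.1.2]
2. pair(cons(f(cons(cons(a, a), cons(e, a)), cons(pair(e, a), pair(e, e))), cons(a, e)), pair(e, a))  →  pair(cons(pair(e, e), cons(a, e)), pair(e, a))   [R5 at 1.1]

Reduce t₂ = cons(a, pair(pair(a, f(a, f(pair(a, a), cons(cons(e, a), cons(cons(e, a), a))))), e)):
1. cons(a, pair(pair(a, f(a, f(pair(a, a), cons(cons(e, a), cons(cons(e, a), a))))), e))  →  cons(a, pair(pair(a, f(a, cons(cons(e, a), a))), e))   [R4 at 2.1.2.2]
2. cons(a, pair(pair(a, f(a, cons(cons(e, a), a))), e))  →  cons(a, pair(pair(a, a), e))   [R4 at 2.1.2]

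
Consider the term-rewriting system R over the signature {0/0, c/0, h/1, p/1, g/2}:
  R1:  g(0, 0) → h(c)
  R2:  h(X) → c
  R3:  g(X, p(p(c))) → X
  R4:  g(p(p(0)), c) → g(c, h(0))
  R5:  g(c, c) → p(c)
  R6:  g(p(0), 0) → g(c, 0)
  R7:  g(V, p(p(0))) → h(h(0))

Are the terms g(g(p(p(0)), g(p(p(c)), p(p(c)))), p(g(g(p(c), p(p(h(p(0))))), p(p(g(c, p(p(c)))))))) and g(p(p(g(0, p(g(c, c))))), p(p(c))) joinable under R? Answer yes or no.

yes — NF(t₁) = p(p(0)), NF(t₂) = p(p(0))

Reduce t₁ = g(g(p(p(0)), g(p(p(c)), p(p(c)))), p(g(g(p(c), p(p(h(p(0))))), p(p(g(c, p(p(c)))))))):
1. g(g(p(p(0)), g(p(p(c)), p(p(c)))), p(g(g(p(c), p(p(h(p(0))))), p(p(g(c, p(p(c))))))))  →  g(g(p(p(0)), p(p(c))), p(g(g(p(c), p(p(h(p(0))))), p(p(g(c, p(p(c))))))))   [R3 at 1.2]
2. g(g(p(p(0)), p(p(c))), p(g(g(p(c), p(p(h(p(0))))), p(p(g(c, p(p(c))))))))  →  g(p(p(0)), p(g(g(p(c), p(p(h(p(0))))), p(p(g(c, p(p(c))))))))   [R3 at 1]
3. g(p(p(0)), p(g(g(p(c), p(p(h(p(0))))), p(p(g(c, p(p(c))))))))  →  g(p(p(0)), p(g(g(p(c), p(p(c))), p(p(g(c, p(p(c))))))))   [R2 at 2.1.1.2.1.1]
4. g(p(p(0)), p(g(g(p(c), p(p(c))), p(p(g(c, p(p(c))))))))  →  g(p(p(0)), p(g(p(c), p(p(g(c, p(p(c))))))))   [R3 at 2.1.1]
5. g(p(p(0)), p(g(p(c), p(p(g(c, p(p(c))))))))  →  g(p(p(0)), p(g(p(c), p(p(c)))))   [R3 at 2.1.2.1.1]
6. g(p(p(0)), p(g(p(c), p(p(c)))))  →  g(p(p(0)), p(p(c)))   [R3 at 2.1]
7. g(p(p(0)), p(p(c)))  →  p(p(0))   [R3 at ε]

Reduce t₂ = g(p(p(g(0, p(g(c, c))))), p(p(c))):
1. g(p(p(g(0, p(g(c, c))))), p(p(c)))  →  p(p(g(0, p(g(c, c)))))   [R3 at ε]
2. p(p(g(0, p(g(c, c)))))  →  p(p(g(0, p(p(c)))))   [R5 at 1.1.2.1]
3. p(p(g(0, p(p(c)))))  →  p(p(0))   [R3 at 1.1]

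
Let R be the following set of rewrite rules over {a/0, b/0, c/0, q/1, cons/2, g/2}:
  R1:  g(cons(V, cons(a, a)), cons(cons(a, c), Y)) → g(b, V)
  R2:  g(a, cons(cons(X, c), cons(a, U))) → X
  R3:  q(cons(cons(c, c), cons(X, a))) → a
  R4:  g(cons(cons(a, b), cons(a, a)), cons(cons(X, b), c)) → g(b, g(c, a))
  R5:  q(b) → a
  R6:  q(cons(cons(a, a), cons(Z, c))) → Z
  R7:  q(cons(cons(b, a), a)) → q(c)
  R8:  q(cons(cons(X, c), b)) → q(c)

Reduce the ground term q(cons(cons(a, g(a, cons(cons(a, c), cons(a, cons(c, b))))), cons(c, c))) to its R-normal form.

1. q(cons(cons(a, g(a, cons(cons(a, c), cons(a, cons(c, b))))), cons(c, c)))  →  q(cons(cons(a, a), cons(c, c)))   [R2 at 1.1.2]
2. q(cons(cons(a, a), cons(c, c)))  →  c   [R6 at ε]

c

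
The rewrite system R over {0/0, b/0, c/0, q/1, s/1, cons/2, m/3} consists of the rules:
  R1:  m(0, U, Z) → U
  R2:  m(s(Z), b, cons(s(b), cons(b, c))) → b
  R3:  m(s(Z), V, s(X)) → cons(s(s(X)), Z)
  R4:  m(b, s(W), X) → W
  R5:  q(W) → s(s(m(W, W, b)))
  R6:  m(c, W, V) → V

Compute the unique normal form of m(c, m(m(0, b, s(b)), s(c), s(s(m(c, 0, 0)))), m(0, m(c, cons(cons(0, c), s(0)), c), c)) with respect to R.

c

1. m(c, m(m(0, b, s(b)), s(c), s(s(m(c, 0, 0)))), m(0, m(c, cons(cons(0, c), s(0)), c), c))  →  m(0, m(c, cons(cons(0, c), s(0)), c), c)   [R6 at ε]
2. m(0, m(c, cons(cons(0, c), s(0)), c), c)  →  m(c, cons(cons(0, c), s(0)), c)   [R1 at ε]
3. m(c, cons(cons(0, c), s(0)), c)  →  c   [R6 at ε]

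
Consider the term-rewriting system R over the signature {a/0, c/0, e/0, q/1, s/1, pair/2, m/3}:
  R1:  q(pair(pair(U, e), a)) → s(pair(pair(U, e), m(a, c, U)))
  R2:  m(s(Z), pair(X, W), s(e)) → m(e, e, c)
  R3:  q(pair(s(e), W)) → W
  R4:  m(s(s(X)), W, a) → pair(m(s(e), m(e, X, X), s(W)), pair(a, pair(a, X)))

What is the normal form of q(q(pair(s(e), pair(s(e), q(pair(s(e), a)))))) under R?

1. q(q(pair(s(e), pair(s(e), q(pair(s(e), a))))))  →  q(pair(s(e), q(pair(s(e), a))))   [R3 at 1]
2. q(pair(s(e), q(pair(s(e), a))))  →  q(pair(s(e), a))   [R3 at ε]
3. q(pair(s(e), a))  →  a   [R3 at ε]

a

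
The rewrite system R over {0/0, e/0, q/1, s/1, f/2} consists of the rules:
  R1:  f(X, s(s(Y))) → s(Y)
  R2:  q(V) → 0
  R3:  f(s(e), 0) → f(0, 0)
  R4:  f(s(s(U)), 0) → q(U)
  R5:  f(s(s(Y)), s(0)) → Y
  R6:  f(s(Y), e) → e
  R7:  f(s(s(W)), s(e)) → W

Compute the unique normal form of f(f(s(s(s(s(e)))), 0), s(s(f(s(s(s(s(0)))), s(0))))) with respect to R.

s(s(s(0)))

1. f(f(s(s(s(s(e)))), 0), s(s(f(s(s(s(s(0)))), s(0)))))  →  s(f(s(s(s(s(0)))), s(0)))   [R1 at ε]
2. s(f(s(s(s(s(0)))), s(0)))  →  s(s(s(0)))   [R5 at 1]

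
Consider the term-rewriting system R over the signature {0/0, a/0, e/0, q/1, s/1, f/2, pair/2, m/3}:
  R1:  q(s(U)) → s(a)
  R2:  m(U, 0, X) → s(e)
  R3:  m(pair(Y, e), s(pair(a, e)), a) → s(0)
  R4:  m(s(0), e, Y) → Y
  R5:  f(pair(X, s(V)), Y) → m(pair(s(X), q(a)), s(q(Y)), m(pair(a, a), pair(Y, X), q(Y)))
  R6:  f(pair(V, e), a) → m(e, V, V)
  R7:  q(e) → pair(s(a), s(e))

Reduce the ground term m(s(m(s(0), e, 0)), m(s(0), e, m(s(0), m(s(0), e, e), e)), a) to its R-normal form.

1. m(s(m(s(0), e, 0)), m(s(0), e, m(s(0), m(s(0), e, e), e)), a)  →  m(s(0), m(s(0), e, m(s(0), m(s(0), e, e), e)), a)   [R4 at 1.1]
2. m(s(0), m(s(0), e, m(s(0), m(s(0), e, e), e)), a)  →  m(s(0), m(s(0), m(s(0), e, e), e), a)   [R4 at 2]
3. m(s(0), m(s(0), m(s(0), e, e), e), a)  →  m(s(0), m(s(0), e, e), a)   [R4 at 2.2]
4. m(s(0), m(s(0), e, e), a)  →  m(s(0), e, a)   [R4 at 2]
5. m(s(0), e, a)  →  a   [R4 at ε]

a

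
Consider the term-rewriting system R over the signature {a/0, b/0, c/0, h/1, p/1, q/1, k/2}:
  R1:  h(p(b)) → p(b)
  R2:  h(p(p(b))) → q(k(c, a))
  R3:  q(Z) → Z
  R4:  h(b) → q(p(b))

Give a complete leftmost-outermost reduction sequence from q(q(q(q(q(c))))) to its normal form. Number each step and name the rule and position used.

c

1. q(q(q(q(q(c)))))  →  q(q(q(q(c))))   [R3 at ε]
2. q(q(q(q(c))))  →  q(q(q(c)))   [R3 at ε]
3. q(q(q(c)))  →  q(q(c))   [R3 at ε]
4. q(q(c))  →  q(c)   [R3 at ε]
5. q(c)  →  c   [R3 at ε]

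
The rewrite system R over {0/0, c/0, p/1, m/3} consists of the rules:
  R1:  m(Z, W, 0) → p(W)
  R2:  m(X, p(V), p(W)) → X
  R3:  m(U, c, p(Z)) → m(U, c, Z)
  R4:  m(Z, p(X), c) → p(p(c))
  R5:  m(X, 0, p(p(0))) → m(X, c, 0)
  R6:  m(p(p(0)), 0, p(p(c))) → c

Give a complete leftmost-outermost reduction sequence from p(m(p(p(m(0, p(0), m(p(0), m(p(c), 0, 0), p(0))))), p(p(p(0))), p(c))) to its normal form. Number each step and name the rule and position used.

1. p(m(p(p(m(0, p(0), m(p(0), m(p(c), 0, 0), p(0))))), p(p(p(0))), p(c)))  →  p(p(p(m(0, p(0), m(p(0), m(p(c), 0, 0), p(0))))))   [R2 at 1]
2. p(p(p(m(0, p(0), m(p(0), m(p(c), 0, 0), p(0))))))  →  p(p(p(m(0, p(0), m(p(0), p(0), p(0))))))   [R1 at 1.1.1.3.2]
3. p(p(p(m(0, p(0), m(p(0), p(0), p(0))))))  →  p(p(p(m(0, p(0), p(0)))))   [R2 at 1.1.1.3]
4. p(p(p(m(0, p(0), p(0)))))  →  p(p(p(0)))   [R2 at 1.1.1]

p(p(p(0)))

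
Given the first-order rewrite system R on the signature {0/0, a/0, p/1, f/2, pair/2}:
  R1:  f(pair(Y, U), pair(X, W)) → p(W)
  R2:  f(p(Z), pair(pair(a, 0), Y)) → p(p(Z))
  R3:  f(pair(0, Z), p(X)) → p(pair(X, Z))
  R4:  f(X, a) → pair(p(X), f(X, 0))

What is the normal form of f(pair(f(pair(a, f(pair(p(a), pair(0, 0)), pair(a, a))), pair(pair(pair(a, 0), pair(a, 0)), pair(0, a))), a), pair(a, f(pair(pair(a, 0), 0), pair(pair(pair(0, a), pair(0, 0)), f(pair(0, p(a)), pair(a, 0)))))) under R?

p(p(p(0)))

1. f(pair(f(pair(a, f(pair(p(a), pair(0, 0)), pair(a, a))), pair(pair(pair(a, 0), pair(a, 0)), pair(0, a))), a), pair(a, f(pair(pair(a, 0), 0), pair(pair(pair(0, a), pair(0, 0)), f(pair(0, p(a)), pair(a, 0))))))  →  p(f(pair(pair(a, 0), 0), pair(pair(pair(0, a), pair(0, 0)), f(pair(0, p(a)), pair(a, 0)))))   [R1 at ε]
2. p(f(pair(pair(a, 0), 0), pair(pair(pair(0, a), pair(0, 0)), f(pair(0, p(a)), pair(a, 0)))))  →  p(p(f(pair(0, p(a)), pair(a, 0))))   [R1 at 1]
3. p(p(f(pair(0, p(a)), pair(a, 0))))  →  p(p(p(0)))   [R1 at 1.1]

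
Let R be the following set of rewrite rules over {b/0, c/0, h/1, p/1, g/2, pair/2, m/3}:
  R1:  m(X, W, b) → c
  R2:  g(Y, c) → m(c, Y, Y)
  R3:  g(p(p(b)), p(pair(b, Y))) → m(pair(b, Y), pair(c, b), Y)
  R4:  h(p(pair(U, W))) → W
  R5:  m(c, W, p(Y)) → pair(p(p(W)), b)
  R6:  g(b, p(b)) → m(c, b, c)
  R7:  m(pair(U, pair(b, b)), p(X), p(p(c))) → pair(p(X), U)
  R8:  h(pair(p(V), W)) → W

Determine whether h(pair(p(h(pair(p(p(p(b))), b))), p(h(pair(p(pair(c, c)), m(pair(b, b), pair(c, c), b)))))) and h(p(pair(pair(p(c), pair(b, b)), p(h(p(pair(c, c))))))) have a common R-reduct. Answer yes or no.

yes — NF(t₁) = p(c), NF(t₂) = p(c)

Reduce t₁ = h(pair(p(h(pair(p(p(p(b))), b))), p(h(pair(p(pair(c, c)), m(pair(b, b), pair(c, c), b)))))):
1. h(pair(p(h(pair(p(p(p(b))), b))), p(h(pair(p(pair(c, c)), m(pair(b, b), pair(c, c), b))))))  →  p(h(pair(p(pair(c, c)), m(pair(b, b), pair(c, c), b))))   [R8 at ε]
2. p(h(pair(p(pair(c, c)), m(pair(b, b), pair(c, c), b))))  →  p(m(pair(b, b), pair(c, c), b))   [R8 at 1]
3. p(m(pair(b, b), pair(c, c), b))  →  p(c)   [R1 at 1]

Reduce t₂ = h(p(pair(pair(p(c), pair(b, b)), p(h(p(pair(c, c))))))):
1. h(p(pair(pair(p(c), pair(b, b)), p(h(p(pair(c, c)))))))  →  p(h(p(pair(c, c))))   [R4 at ε]
2. p(h(p(pair(c, c))))  →  p(c)   [R4 at 1]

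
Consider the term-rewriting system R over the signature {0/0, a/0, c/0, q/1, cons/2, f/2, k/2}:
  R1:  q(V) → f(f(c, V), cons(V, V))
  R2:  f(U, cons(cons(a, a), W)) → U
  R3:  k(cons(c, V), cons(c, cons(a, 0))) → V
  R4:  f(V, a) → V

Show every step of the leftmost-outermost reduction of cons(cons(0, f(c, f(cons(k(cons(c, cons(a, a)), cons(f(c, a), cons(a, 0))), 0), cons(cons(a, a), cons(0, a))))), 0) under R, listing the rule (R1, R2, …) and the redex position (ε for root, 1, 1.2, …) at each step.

cons(cons(0, c), 0)

1. cons(cons(0, f(c, f(cons(k(cons(c, cons(a, a)), cons(f(c, a), cons(a, 0))), 0), cons(cons(a, a), cons(0, a))))), 0)  →  cons(cons(0, f(c, cons(k(cons(c, cons(a, a)), cons(f(c, a), cons(a, 0))), 0))), 0)   [R2 at 1.2.2]
2. cons(cons(0, f(c, cons(k(cons(c, cons(a, a)), cons(f(c, a), cons(a, 0))), 0))), 0)  →  cons(cons(0, f(c, cons(k(cons(c, cons(a, a)), cons(c, cons(a, 0))), 0))), 0)   [R4 at 1.2.2.1.2.1]
3. cons(cons(0, f(c, cons(k(cons(c, cons(a, a)), cons(c, cons(a, 0))), 0))), 0)  →  cons(cons(0, f(c, cons(cons(a, a), 0))), 0)   [R3 at 1.2.2.1]
4. cons(cons(0, f(c, cons(cons(a, a), 0))), 0)  →  cons(cons(0, c), 0)   [R2 at 1.2]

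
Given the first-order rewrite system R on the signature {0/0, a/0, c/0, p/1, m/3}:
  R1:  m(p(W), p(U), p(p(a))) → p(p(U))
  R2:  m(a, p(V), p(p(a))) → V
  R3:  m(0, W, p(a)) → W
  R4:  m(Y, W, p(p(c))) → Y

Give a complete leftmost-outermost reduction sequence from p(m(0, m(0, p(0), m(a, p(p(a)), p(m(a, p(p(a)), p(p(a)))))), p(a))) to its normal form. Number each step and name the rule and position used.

1. p(m(0, m(0, p(0), m(a, p(p(a)), p(m(a, p(p(a)), p(p(a)))))), p(a)))  →  p(m(0, p(0), m(a, p(p(a)), p(m(a, p(p(a)), p(p(a)))))))   [R3 at 1]
2. p(m(0, p(0), m(a, p(p(a)), p(m(a, p(p(a)), p(p(a)))))))  →  p(m(0, p(0), m(a, p(p(a)), p(p(a)))))   [R2 at 1.3.3.1]
3. p(m(0, p(0), m(a, p(p(a)), p(p(a)))))  →  p(m(0, p(0), p(a)))   [R2 at 1.3]
4. p(m(0, p(0), p(a)))  →  p(p(0))   [R3 at 1]

p(p(0))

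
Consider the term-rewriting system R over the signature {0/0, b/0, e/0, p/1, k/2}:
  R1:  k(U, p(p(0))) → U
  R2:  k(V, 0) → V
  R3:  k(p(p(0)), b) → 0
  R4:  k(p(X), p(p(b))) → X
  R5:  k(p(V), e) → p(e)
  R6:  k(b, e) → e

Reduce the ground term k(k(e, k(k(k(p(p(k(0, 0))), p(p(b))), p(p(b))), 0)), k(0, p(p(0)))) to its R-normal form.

e

1. k(k(e, k(k(k(p(p(k(0, 0))), p(p(b))), p(p(b))), 0)), k(0, p(p(0))))  →  k(k(e, k(k(p(p(k(0, 0))), p(p(b))), p(p(b)))), k(0, p(p(0))))   [R2 at 1.2]
2. k(k(e, k(k(p(p(k(0, 0))), p(p(b))), p(p(b)))), k(0, p(p(0))))  →  k(k(e, k(p(k(0, 0)), p(p(b)))), k(0, p(p(0))))   [R4 at 1.2.1]
3. k(k(e, k(p(k(0, 0)), p(p(b)))), k(0, p(p(0))))  →  k(k(e, k(0, 0)), k(0, p(p(0))))   [R4 at 1.2]
4. k(k(e, k(0, 0)), k(0, p(p(0))))  →  k(k(e, 0), k(0, p(p(0))))   [R2 at 1.2]
5. k(k(e, 0), k(0, p(p(0))))  →  k(e, k(0, p(p(0))))   [R2 at 1]
6. k(e, k(0, p(p(0))))  →  k(e, 0)   [R1 at 2]
7. k(e, 0)  →  e   [R2 at ε]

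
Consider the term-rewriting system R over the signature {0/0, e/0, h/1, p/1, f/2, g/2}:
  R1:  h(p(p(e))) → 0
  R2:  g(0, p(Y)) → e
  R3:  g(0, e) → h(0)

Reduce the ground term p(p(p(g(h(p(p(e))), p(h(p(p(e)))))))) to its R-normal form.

p(p(p(e)))

1. p(p(p(g(h(p(p(e))), p(h(p(p(e))))))))  →  p(p(p(g(0, p(h(p(p(e))))))))   [R1 at 1.1.1.1]
2. p(p(p(g(0, p(h(p(p(e))))))))  →  p(p(p(e)))   [R2 at 1.1.1]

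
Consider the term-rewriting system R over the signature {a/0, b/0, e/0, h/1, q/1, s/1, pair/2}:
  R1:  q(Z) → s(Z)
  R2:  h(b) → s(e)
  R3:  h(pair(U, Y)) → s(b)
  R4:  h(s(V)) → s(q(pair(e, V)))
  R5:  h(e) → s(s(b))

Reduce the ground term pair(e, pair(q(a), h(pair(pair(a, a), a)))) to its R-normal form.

1. pair(e, pair(q(a), h(pair(pair(a, a), a))))  →  pair(e, pair(s(a), h(pair(pair(a, a), a))))   [R1 at 2.1]
2. pair(e, pair(s(a), h(pair(pair(a, a), a))))  →  pair(e, pair(s(a), s(b)))   [R3 at 2.2]

pair(e, pair(s(a), s(b)))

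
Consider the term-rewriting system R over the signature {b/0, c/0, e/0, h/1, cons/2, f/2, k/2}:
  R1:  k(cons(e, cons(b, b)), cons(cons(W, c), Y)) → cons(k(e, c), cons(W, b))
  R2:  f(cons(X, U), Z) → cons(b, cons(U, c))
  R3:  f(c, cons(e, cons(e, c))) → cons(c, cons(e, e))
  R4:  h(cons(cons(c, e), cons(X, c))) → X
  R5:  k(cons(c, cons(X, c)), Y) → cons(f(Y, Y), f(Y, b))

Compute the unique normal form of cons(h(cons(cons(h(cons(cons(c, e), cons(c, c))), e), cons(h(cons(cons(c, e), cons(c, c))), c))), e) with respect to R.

cons(c, e)

1. cons(h(cons(cons(h(cons(cons(c, e), cons(c, c))), e), cons(h(cons(cons(c, e), cons(c, c))), c))), e)  →  cons(h(cons(cons(c, e), cons(h(cons(cons(c, e), cons(c, c))), c))), e)   [R4 at 1.1.1.1]
2. cons(h(cons(cons(c, e), cons(h(cons(cons(c, e), cons(c, c))), c))), e)  →  cons(h(cons(cons(c, e), cons(c, c))), e)   [R4 at 1]
3. cons(h(cons(cons(c, e), cons(c, c))), e)  →  cons(c, e)   [R4 at 1]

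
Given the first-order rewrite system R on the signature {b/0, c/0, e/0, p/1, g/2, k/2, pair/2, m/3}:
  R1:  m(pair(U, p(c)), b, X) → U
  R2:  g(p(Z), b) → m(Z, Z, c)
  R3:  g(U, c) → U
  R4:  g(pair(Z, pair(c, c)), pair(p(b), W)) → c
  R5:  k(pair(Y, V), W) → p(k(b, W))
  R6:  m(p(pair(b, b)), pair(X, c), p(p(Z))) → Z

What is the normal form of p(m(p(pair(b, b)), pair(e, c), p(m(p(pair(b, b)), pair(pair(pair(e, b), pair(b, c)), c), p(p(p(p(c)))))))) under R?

1. p(m(p(pair(b, b)), pair(e, c), p(m(p(pair(b, b)), pair(pair(pair(e, b), pair(b, c)), c), p(p(p(p(c))))))))  →  p(m(p(pair(b, b)), pair(e, c), p(p(p(c)))))   [R6 at 1.3.1]
2. p(m(p(pair(b, b)), pair(e, c), p(p(p(c)))))  →  p(p(c))   [R6 at 1]

p(p(c))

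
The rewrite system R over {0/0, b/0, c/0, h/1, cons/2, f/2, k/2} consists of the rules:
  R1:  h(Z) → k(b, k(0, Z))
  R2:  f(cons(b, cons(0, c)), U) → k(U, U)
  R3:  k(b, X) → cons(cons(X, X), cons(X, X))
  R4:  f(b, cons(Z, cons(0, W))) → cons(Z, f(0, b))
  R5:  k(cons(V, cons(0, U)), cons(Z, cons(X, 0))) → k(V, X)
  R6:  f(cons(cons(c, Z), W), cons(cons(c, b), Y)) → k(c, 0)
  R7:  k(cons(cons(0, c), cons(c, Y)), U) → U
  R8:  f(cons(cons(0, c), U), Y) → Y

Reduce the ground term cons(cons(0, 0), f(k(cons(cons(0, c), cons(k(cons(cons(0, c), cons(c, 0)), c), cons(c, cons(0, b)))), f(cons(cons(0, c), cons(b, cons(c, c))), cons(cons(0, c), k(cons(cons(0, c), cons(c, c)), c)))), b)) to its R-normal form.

1. cons(cons(0, 0), f(k(cons(cons(0, c), cons(k(cons(cons(0, c), cons(c, 0)), c), cons(c, cons(0, b)))), f(cons(cons(0, c), cons(b, cons(c, c))), cons(cons(0, c), k(cons(cons(0, c), cons(c, c)), c)))), b))  →  cons(cons(0, 0), f(k(cons(cons(0, c), cons(c, cons(c, cons(0, b)))), f(cons(cons(0, c), cons(b, cons(c, c))), cons(cons(0, c), k(cons(cons(0, c), cons(c, c)), c)))), b))   [R7 at 2.1.1.2.1]
2. cons(cons(0, 0), f(k(cons(cons(0, c), cons(c, cons(c, cons(0, b)))), f(cons(cons(0, c), cons(b, cons(c, c))), cons(cons(0, c), k(cons(cons(0, c), cons(c, c)), c)))), b))  →  cons(cons(0, 0), f(f(cons(cons(0, c), cons(b, cons(c, c))), cons(cons(0, c), k(cons(cons(0, c), cons(c, c)), c))), b))   [R7 at 2.1]
3. cons(cons(0, 0), f(f(cons(cons(0, c), cons(b, cons(c, c))), cons(cons(0, c), k(cons(cons(0, c), cons(c, c)), c))), b))  →  cons(cons(0, 0), f(cons(cons(0, c), k(cons(cons(0, c), cons(c, c)), c)), b))   [R8 at 2.1]
4. cons(cons(0, 0), f(cons(cons(0, c), k(cons(cons(0, c), cons(c, c)), c)), b))  →  cons(cons(0, 0), b)   [R8 at 2]

cons(cons(0, 0), b)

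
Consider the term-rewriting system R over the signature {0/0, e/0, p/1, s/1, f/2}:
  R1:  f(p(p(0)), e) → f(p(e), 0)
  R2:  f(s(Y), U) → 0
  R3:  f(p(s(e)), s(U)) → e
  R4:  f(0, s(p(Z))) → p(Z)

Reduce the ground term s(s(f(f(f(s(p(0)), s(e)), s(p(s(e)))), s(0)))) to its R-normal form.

1. s(s(f(f(f(s(p(0)), s(e)), s(p(s(e)))), s(0))))  →  s(s(f(f(0, s(p(s(e)))), s(0))))   [R2 at 1.1.1.1]
2. s(s(f(f(0, s(p(s(e)))), s(0))))  →  s(s(f(p(s(e)), s(0))))   [R4 at 1.1.1]
3. s(s(f(p(s(e)), s(0))))  →  s(s(e))   [R3 at 1.1]

s(s(e))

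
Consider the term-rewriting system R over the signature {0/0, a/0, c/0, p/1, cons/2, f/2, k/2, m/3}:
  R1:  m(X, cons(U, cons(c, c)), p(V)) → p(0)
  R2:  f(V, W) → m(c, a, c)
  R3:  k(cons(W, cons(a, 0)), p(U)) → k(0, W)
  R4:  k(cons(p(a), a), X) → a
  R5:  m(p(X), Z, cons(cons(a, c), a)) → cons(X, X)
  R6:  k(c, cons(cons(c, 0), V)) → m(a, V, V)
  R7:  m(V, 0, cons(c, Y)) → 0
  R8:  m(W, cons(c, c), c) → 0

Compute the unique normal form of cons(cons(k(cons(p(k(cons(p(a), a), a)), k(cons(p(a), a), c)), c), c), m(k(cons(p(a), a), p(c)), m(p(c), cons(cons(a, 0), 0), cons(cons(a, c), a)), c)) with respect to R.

cons(cons(a, c), 0)

1. cons(cons(k(cons(p(k(cons(p(a), a), a)), k(cons(p(a), a), c)), c), c), m(k(cons(p(a), a), p(c)), m(p(c), cons(cons(a, 0), 0), cons(cons(a, c), a)), c))  →  cons(cons(k(cons(p(a), k(cons(p(a), a), c)), c), c), m(k(cons(p(a), a), p(c)), m(p(c), cons(cons(a, 0), 0), cons(cons(a, c), a)), c))   [R4 at 1.1.1.1.1]
2. cons(cons(k(cons(p(a), k(cons(p(a), a), c)), c), c), m(k(cons(p(a), a), p(c)), m(p(c), cons(cons(a, 0), 0), cons(cons(a, c), a)), c))  →  cons(cons(k(cons(p(a), a), c), c), m(k(cons(p(a), a), p(c)), m(p(c), cons(cons(a, 0), 0), cons(cons(a, c), a)), c))   [R4 at 1.1.1.2]
3. cons(cons(k(cons(p(a), a), c), c), m(k(cons(p(a), a), p(c)), m(p(c), cons(cons(a, 0), 0), cons(cons(a, c), a)), c))  →  cons(cons(a, c), m(k(cons(p(a), a), p(c)), m(p(c), cons(cons(a, 0), 0), cons(cons(a, c), a)), c))   [R4 at 1.1]
4. cons(cons(a, c), m(k(cons(p(a), a), p(c)), m(p(c), cons(cons(a, 0), 0), cons(cons(a, c), a)), c))  →  cons(cons(a, c), m(a, m(p(c), cons(cons(a, 0), 0), cons(cons(a, c), a)), c))   [R4 at 2.1]
5. cons(cons(a, c), m(a, m(p(c), cons(cons(a, 0), 0), cons(cons(a, c), a)), c))  →  cons(cons(a, c), m(a, cons(c, c), c))   [R5 at 2.2]
6. cons(cons(a, c), m(a, cons(c, c), c))  →  cons(cons(a, c), 0)   [R8 at 2]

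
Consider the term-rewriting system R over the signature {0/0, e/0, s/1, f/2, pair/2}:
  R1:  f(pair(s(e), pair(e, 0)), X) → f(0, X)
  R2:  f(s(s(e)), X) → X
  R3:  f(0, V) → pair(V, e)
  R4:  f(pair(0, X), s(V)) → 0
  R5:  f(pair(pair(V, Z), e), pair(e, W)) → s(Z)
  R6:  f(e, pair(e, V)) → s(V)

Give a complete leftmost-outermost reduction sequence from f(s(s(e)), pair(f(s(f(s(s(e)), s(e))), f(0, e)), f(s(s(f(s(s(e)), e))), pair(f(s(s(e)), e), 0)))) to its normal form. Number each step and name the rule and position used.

pair(pair(e, e), pair(e, 0))

1. f(s(s(e)), pair(f(s(f(s(s(e)), s(e))), f(0, e)), f(s(s(f(s(s(e)), e))), pair(f(s(s(e)), e), 0))))  →  pair(f(s(f(s(s(e)), s(e))), f(0, e)), f(s(s(f(s(s(e)), e))), pair(f(s(s(e)), e), 0)))   [R2 at ε]
2. pair(f(s(f(s(s(e)), s(e))), f(0, e)), f(s(s(f(s(s(e)), e))), pair(f(s(s(e)), e), 0)))  →  pair(f(s(s(e)), f(0, e)), f(s(s(f(s(s(e)), e))), pair(f(s(s(e)), e), 0)))   [R2 at 1.1.1]
3. pair(f(s(s(e)), f(0, e)), f(s(s(f(s(s(e)), e))), pair(f(s(s(e)), e), 0)))  →  pair(f(0, e), f(s(s(f(s(s(e)), e))), pair(f(s(s(e)), e), 0)))   [R2 at 1]
4. pair(f(0, e), f(s(s(f(s(s(e)), e))), pair(f(s(s(e)), e), 0)))  →  pair(pair(e, e), f(s(s(f(s(s(e)), e))), pair(f(s(s(e)), e), 0)))   [R3 at 1]
5. pair(pair(e, e), f(s(s(f(s(s(e)), e))), pair(f(s(s(e)), e), 0)))  →  pair(pair(e, e), f(s(s(e)), pair(f(s(s(e)), e), 0)))   [R2 at 2.1.1.1]
6. pair(pair(e, e), f(s(s(e)), pair(f(s(s(e)), e), 0)))  →  pair(pair(e, e), pair(f(s(s(e)), e), 0))   [R2 at 2]
7. pair(pair(e, e), pair(f(s(s(e)), e), 0))  →  pair(pair(e, e), pair(e, 0))   [R2 at 2.1]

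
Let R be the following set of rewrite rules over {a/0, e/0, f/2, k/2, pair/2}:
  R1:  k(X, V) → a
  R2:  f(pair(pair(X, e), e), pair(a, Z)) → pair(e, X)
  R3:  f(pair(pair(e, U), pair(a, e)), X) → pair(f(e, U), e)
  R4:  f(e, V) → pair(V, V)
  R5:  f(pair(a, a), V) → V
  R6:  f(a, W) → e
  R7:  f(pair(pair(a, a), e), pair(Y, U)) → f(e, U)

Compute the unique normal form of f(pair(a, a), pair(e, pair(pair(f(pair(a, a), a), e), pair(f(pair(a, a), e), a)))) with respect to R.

pair(e, pair(pair(a, e), pair(e, a)))

1. f(pair(a, a), pair(e, pair(pair(f(pair(a, a), a), e), pair(f(pair(a, a), e), a))))  →  pair(e, pair(pair(f(pair(a, a), a), e), pair(f(pair(a, a), e), a)))   [R5 at ε]
2. pair(e, pair(pair(f(pair(a, a), a), e), pair(f(pair(a, a), e), a)))  →  pair(e, pair(pair(a, e), pair(f(pair(a, a), e), a)))   [R5 at 2.1.1]
3. pair(e, pair(pair(a, e), pair(f(pair(a, a), e), a)))  →  pair(e, pair(pair(a, e), pair(e, a)))   [R5 at 2.2.1]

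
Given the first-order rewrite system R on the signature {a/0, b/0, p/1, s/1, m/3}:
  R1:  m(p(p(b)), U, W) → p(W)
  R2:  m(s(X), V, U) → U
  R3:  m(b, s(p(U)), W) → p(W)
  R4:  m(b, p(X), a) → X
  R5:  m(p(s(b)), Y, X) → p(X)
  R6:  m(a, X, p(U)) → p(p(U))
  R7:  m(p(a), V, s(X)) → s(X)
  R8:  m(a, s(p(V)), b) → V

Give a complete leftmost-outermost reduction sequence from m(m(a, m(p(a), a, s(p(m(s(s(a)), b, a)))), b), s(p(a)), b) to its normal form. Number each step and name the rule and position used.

a

1. m(m(a, m(p(a), a, s(p(m(s(s(a)), b, a)))), b), s(p(a)), b)  →  m(m(a, s(p(m(s(s(a)), b, a))), b), s(p(a)), b)   [R7 at 1.2]
2. m(m(a, s(p(m(s(s(a)), b, a))), b), s(p(a)), b)  →  m(m(s(s(a)), b, a), s(p(a)), b)   [R8 at 1]
3. m(m(s(s(a)), b, a), s(p(a)), b)  →  m(a, s(p(a)), b)   [R2 at 1]
4. m(a, s(p(a)), b)  →  a   [R8 at ε]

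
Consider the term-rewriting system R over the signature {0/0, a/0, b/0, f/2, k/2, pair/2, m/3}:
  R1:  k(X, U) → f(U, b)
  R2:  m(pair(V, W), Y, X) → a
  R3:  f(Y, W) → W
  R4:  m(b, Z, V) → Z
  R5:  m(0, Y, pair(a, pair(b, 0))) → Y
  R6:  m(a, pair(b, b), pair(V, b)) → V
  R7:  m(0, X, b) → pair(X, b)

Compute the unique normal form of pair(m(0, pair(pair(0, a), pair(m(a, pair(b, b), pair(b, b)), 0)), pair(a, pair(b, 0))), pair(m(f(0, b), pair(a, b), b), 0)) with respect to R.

pair(pair(pair(0, a), pair(b, 0)), pair(pair(a, b), 0))

1. pair(m(0, pair(pair(0, a), pair(m(a, pair(b, b), pair(b, b)), 0)), pair(a, pair(b, 0))), pair(m(f(0, b), pair(a, b), b), 0))  →  pair(pair(pair(0, a), pair(m(a, pair(b, b), pair(b, b)), 0)), pair(m(f(0, b), pair(a, b), b), 0))   [R5 at 1]
2. pair(pair(pair(0, a), pair(m(a, pair(b, b), pair(b, b)), 0)), pair(m(f(0, b), pair(a, b), b), 0))  →  pair(pair(pair(0, a), pair(b, 0)), pair(m(f(0, b), pair(a, b), b), 0))   [R6 at 1.2.1]
3. pair(pair(pair(0, a), pair(b, 0)), pair(m(f(0, b), pair(a, b), b), 0))  →  pair(pair(pair(0, a), pair(b, 0)), pair(m(b, pair(a, b), b), 0))   [R3 at 2.1.1]
4. pair(pair(pair(0, a), pair(b, 0)), pair(m(b, pair(a, b), b), 0))  →  pair(pair(pair(0, a), pair(b, 0)), pair(pair(a, b), 0))   [R4 at 2.1]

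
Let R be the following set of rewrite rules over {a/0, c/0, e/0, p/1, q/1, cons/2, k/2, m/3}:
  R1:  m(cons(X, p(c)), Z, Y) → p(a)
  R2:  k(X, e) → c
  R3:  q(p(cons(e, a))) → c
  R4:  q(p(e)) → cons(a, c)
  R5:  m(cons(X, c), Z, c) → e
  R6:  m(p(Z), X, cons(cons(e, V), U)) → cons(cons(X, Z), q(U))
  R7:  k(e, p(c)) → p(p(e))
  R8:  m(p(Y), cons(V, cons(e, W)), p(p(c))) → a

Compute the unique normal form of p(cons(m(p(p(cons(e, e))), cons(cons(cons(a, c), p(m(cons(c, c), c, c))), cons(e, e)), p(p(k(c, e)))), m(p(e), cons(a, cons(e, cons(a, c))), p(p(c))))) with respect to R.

p(cons(a, a))

1. p(cons(m(p(p(cons(e, e))), cons(cons(cons(a, c), p(m(cons(c, c), c, c))), cons(e, e)), p(p(k(c, e)))), m(p(e), cons(a, cons(e, cons(a, c))), p(p(c)))))  →  p(cons(m(p(p(cons(e, e))), cons(cons(cons(a, c), p(e)), cons(e, e)), p(p(k(c, e)))), m(p(e), cons(a, cons(e, cons(a, c))), p(p(c)))))   [R5 at 1.1.2.1.2.1]
2. p(cons(m(p(p(cons(e, e))), cons(cons(cons(a, c), p(e)), cons(e, e)), p(p(k(c, e)))), m(p(e), cons(a, cons(e, cons(a, c))), p(p(c)))))  →  p(cons(m(p(p(cons(e, e))), cons(cons(cons(a, c), p(e)), cons(e, e)), p(p(c))), m(p(e), cons(a, cons(e, cons(a, c))), p(p(c)))))   [R2 at 1.1.3.1.1]
3. p(cons(m(p(p(cons(e, e))), cons(cons(cons(a, c), p(e)), cons(e, e)), p(p(c))), m(p(e), cons(a, cons(e, cons(a, c))), p(p(c)))))  →  p(cons(a, m(p(e), cons(a, cons(e, cons(a, c))), p(p(c)))))   [R8 at 1.1]
4. p(cons(a, m(p(e), cons(a, cons(e, cons(a, c))), p(p(c)))))  →  p(cons(a, a))   [R8 at 1.2]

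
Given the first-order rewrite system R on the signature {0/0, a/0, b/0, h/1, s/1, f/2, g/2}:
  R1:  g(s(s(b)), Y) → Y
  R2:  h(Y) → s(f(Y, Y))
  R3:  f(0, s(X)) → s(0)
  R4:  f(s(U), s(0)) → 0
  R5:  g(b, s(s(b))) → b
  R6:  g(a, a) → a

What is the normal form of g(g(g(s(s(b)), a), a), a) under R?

a

1. g(g(g(s(s(b)), a), a), a)  →  g(g(a, a), a)   [R1 at 1.1]
2. g(g(a, a), a)  →  g(a, a)   [R6 at 1]
3. g(a, a)  →  a   [R6 at ε]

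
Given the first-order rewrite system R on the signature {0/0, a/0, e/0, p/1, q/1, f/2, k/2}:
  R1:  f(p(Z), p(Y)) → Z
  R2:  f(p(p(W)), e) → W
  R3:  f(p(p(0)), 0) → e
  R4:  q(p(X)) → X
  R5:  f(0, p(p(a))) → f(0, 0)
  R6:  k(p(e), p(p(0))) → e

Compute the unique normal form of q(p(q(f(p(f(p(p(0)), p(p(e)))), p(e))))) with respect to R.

0

1. q(p(q(f(p(f(p(p(0)), p(p(e)))), p(e)))))  →  q(f(p(f(p(p(0)), p(p(e)))), p(e)))   [R4 at ε]
2. q(f(p(f(p(p(0)), p(p(e)))), p(e)))  →  q(f(p(p(0)), p(p(e))))   [R1 at 1]
3. q(f(p(p(0)), p(p(e))))  →  q(p(0))   [R1 at 1]
4. q(p(0))  →  0   [R4 at ε]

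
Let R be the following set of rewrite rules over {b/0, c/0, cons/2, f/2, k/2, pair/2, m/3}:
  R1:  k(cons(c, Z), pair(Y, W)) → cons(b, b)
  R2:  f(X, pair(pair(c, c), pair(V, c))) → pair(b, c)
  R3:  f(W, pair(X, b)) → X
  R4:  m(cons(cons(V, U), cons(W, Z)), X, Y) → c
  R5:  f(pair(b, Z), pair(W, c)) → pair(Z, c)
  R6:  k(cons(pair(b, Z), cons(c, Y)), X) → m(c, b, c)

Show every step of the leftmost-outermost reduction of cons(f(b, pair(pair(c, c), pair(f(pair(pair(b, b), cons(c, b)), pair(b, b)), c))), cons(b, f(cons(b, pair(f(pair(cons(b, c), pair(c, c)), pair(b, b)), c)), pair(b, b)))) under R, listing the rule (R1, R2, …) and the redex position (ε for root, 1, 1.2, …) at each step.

cons(pair(b, c), cons(b, b))

1. cons(f(b, pair(pair(c, c), pair(f(pair(pair(b, b), cons(c, b)), pair(b, b)), c))), cons(b, f(cons(b, pair(f(pair(cons(b, c), pair(c, c)), pair(b, b)), c)), pair(b, b))))  →  cons(pair(b, c), cons(b, f(cons(b, pair(f(pair(cons(b, c), pair(c, c)), pair(b, b)), c)), pair(b, b))))   [R2 at 1]
2. cons(pair(b, c), cons(b, f(cons(b, pair(f(pair(cons(b, c), pair(c, c)), pair(b, b)), c)), pair(b, b))))  →  cons(pair(b, c), cons(b, b))   [R3 at 2.2]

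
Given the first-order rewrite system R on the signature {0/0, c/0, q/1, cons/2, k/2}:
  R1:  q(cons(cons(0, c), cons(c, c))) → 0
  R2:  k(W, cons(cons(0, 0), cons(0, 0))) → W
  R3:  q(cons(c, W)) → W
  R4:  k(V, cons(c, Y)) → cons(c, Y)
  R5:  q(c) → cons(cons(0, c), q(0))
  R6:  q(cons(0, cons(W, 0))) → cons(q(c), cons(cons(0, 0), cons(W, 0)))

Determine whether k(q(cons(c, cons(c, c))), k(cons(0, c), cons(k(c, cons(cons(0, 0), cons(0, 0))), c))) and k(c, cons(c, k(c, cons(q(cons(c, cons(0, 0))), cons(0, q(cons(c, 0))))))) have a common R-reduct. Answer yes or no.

yes — NF(t₁) = cons(c, c), NF(t₂) = cons(c, c)

Reduce t₁ = k(q(cons(c, cons(c, c))), k(cons(0, c), cons(k(c, cons(cons(0, 0), cons(0, 0))), c))):
1. k(q(cons(c, cons(c, c))), k(cons(0, c), cons(k(c, cons(cons(0, 0), cons(0, 0))), c)))  →  k(cons(c, c), k(cons(0, c), cons(k(c, cons(cons(0, 0), cons(0, 0))), c)))   [R3 at 1]
2. k(cons(c, c), k(cons(0, c), cons(k(c, cons(cons(0, 0), cons(0, 0))), c)))  →  k(cons(c, c), k(cons(0, c), cons(c, c)))   [R2 at 2.2.1]
3. k(cons(c, c), k(cons(0, c), cons(c, c)))  →  k(cons(c, c), cons(c, c))   [R4 at 2]
4. k(cons(c, c), cons(c, c))  →  cons(c, c)   [R4 at ε]

Reduce t₂ = k(c, cons(c, k(c, cons(q(cons(c, cons(0, 0))), cons(0, q(cons(c, 0))))))):
1. k(c, cons(c, k(c, cons(q(cons(c, cons(0, 0))), cons(0, q(cons(c, 0)))))))  →  cons(c, k(c, cons(q(cons(c, cons(0, 0))), cons(0, q(cons(c, 0))))))   [R4 at ε]
2. cons(c, k(c, cons(q(cons(c, cons(0, 0))), cons(0, q(cons(c, 0))))))  →  cons(c, k(c, cons(cons(0, 0), cons(0, q(cons(c, 0))))))   [R3 at 2.2.1]
3. cons(c, k(c, cons(cons(0, 0), cons(0, q(cons(c, 0))))))  →  cons(c, k(c, cons(cons(0, 0), cons(0, 0))))   [R3 at 2.2.2.2]
4. cons(c, k(c, cons(cons(0, 0), cons(0, 0))))  →  cons(c, c)   [R2 at 2]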